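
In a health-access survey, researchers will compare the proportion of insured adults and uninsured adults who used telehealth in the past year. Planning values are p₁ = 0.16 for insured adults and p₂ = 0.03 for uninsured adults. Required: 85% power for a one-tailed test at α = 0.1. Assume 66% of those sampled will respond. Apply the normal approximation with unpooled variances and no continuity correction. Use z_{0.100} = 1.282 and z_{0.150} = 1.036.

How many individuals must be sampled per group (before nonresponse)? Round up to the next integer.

n = (z_α + z_β)² · [p₁(1−p₁) + p₂(1−p₂)] / (p₁ − p₂)²
  = (1.282 + 1.036)² · (0.16·0.84 + 0.03·0.97) / (0.13)²
  = (2.318)² · (0.1344 + 0.0291) / 0.0169
  = 5.3731 · 0.1635 / 0.0169
  = 51.98
Adjust for 66% response: 51.98 / 0.66 = 78.76.
Round up → n = 79 per group.

n = 79 per group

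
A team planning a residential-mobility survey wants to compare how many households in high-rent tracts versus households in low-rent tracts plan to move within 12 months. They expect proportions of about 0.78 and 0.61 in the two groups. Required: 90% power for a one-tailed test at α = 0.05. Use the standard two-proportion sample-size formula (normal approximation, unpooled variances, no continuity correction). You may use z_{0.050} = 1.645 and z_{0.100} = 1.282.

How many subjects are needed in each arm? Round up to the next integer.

n = (z_α + z_β)² · [p₁(1−p₁) + p₂(1−p₂)] / (p₁ − p₂)²
  = (1.645 + 1.282)² · (0.78·0.22 + 0.61·0.39) / (0.17)²
  = (2.927)² · (0.1716 + 0.2379) / 0.0289
  = 8.5673 · 0.4095 / 0.0289
  = 121.40
Round up → n = 122 per group.

n = 122 per group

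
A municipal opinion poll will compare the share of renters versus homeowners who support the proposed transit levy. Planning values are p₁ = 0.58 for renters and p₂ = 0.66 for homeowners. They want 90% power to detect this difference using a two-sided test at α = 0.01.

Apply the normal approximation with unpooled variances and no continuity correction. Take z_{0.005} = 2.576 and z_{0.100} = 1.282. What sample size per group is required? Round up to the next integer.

n = 1089 per group

n = (z_{α/2} + z_β)² · [p₁(1−p₁) + p₂(1−p₂)] / (p₁ − p₂)²
  = (2.576 + 1.282)² · (0.58·0.42 + 0.66·0.34) / (-0.08)²
  = (3.858)² · (0.2436 + 0.2244) / 0.0064
  = 14.8842 · 0.4680 / 0.0064
  = 1088.40
Round up → n = 1089 per group.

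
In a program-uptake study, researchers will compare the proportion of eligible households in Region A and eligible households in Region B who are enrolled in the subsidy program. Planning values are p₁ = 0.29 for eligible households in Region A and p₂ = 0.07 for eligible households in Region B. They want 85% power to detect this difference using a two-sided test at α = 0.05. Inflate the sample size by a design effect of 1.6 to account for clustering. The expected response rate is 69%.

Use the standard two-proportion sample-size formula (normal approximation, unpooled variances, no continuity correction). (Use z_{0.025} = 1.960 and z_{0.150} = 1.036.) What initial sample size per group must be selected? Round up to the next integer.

n = 117 per group

n = (z_{α/2} + z_β)² · [p₁(1−p₁) + p₂(1−p₂)] / (p₁ − p₂)²
  = (1.960 + 1.036)² · (0.29·0.71 + 0.07·0.93) / (0.22)²
  = (2.996)² · (0.2059 + 0.0651) / 0.0484
  = 8.9760 · 0.2710 / 0.0484
  = 50.26
Design effect: 1.6 × 50.26 = 80.41.
Adjust for 69% response: 80.41 / 0.69 = 116.54.
Round up → n = 117 per group.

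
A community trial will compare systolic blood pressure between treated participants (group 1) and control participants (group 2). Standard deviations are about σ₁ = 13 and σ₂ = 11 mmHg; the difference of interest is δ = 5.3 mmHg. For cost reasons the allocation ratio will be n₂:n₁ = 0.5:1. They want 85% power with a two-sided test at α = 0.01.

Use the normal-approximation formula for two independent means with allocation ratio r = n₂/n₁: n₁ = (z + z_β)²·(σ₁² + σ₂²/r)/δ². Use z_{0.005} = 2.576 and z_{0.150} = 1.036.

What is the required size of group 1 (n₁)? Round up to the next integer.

n₁ = (z_{α/2} + z_β)² · (σ₁² + σ₂²/r) / δ²
   = (2.576 + 1.036)² · (13² + 11²/0.5) / 5.3²
   = 13.0465 · (169 + 242) / 28.09
   = 13.0465 · 411 / 28.09
   = 190.89
Round up → n₁ = 191; n₂ = r·n₁ = 0.5 × 191 = 96.

n₁ = 191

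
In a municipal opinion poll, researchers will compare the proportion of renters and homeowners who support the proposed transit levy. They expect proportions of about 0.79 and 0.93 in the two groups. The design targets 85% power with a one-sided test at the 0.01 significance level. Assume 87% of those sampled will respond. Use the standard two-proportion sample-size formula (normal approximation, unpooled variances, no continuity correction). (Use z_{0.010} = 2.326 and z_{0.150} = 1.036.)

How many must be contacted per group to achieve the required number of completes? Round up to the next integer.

n = (z_α + z_β)² · [p₁(1−p₁) + p₂(1−p₂)] / (p₁ − p₂)²
  = (2.326 + 1.036)² · (0.79·0.21 + 0.93·0.07) / (-0.14)²
  = (3.362)² · (0.1659 + 0.0651) / 0.0196
  = 11.3030 · 0.2310 / 0.0196
  = 133.21
Adjust for 87% response: 133.21 / 0.87 = 153.12.
Round up → n = 154 per group.

n = 154 per group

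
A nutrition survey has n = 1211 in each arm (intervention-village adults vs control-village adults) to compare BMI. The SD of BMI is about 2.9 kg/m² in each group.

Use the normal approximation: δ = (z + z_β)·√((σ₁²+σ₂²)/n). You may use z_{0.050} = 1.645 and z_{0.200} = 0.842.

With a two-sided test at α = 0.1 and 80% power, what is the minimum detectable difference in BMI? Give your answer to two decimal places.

Minimum detectable difference ≈ 0.29 kg/m²

δ = (z_{α/2} + z_β) · √((σ₁²+σ₂²)/n)
  = (1.645 + 0.842) · √(16.82/1211)
  = 2.487 · √0.01389
  = 2.487 · 0.1179
  = 0.2931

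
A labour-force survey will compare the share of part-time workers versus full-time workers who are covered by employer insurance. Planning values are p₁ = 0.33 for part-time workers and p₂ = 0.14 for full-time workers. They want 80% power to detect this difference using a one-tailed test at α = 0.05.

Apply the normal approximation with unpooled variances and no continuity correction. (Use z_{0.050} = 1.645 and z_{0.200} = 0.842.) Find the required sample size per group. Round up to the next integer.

n = (z_α + z_β)² · [p₁(1−p₁) + p₂(1−p₂)] / (p₁ − p₂)²
  = (1.645 + 0.842)² · (0.33·0.67 + 0.14·0.86) / (0.19)²
  = (2.487)² · (0.2211 + 0.1204) / 0.0361
  = 6.1852 · 0.3415 / 0.0361
  = 58.51
Round up → n = 59 per group.

n = 59 per group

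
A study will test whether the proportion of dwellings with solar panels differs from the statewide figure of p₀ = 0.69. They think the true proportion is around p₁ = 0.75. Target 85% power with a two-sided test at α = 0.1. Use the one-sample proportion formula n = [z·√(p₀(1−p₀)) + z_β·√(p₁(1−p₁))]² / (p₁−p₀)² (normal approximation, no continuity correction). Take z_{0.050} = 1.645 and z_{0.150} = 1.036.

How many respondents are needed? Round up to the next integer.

n = 407

n = [z_{α/2}·√(p₀q₀) + z_β·√(p₁q₁)]² / (p₁ − p₀)²
  = [1.645·√(0.69·0.31) + 1.036·√(0.75·0.25)]² / (0.06)²
  = [1.645·0.4625 + 1.036·0.4330]² / 0.0036
  = [1.2094]² / 0.0036
  = 406.29
Round up → n = 407.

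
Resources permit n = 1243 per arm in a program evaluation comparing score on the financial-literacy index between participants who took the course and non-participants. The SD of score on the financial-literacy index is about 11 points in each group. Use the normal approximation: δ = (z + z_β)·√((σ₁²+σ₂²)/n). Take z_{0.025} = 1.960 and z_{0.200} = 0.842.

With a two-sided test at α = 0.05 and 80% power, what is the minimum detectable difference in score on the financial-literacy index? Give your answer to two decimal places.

δ = (z_{α/2} + z_β) · √((σ₁²+σ₂²)/n)
  = (1.960 + 0.842) · √(242/1243)
  = 2.802 · √0.19469
  = 2.802 · 0.4412
  = 1.2363

Minimum detectable difference ≈ 1.24 points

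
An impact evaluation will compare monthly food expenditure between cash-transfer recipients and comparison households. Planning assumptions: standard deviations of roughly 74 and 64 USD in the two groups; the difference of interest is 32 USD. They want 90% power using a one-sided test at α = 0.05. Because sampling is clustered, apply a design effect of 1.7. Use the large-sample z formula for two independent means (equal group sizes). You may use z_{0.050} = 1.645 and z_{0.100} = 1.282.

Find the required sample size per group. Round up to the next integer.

n = 137 per group

n = (z_α + z_β)² · (σ₁² + σ₂²) / δ²
  = (1.645 + 1.282)² · (74² + 64² = 9572) / 32²
  = 8.5673 · 9572 / 1024
  = 80.08
Design effect: 1.7 × 80.08 = 136.14.
Round up → n = 137 per group.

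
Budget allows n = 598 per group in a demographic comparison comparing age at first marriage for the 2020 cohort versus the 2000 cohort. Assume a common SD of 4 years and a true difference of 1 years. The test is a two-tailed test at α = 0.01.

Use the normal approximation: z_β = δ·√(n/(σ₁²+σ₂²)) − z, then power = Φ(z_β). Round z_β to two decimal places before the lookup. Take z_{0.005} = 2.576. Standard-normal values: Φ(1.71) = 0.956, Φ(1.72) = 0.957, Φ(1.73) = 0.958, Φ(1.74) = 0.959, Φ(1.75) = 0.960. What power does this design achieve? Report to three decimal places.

Power ≈ 0.960

z_β = δ·√(n/(σ₁²+σ₂²)) − z_{α/2}
    = 1 · √(598/32) − 2.576
    = 1 · 4.32290 − 2.576
    = 4.3229 − 2.576 = 1.7469 → 1.75
Power = Φ(1.75) = 0.960.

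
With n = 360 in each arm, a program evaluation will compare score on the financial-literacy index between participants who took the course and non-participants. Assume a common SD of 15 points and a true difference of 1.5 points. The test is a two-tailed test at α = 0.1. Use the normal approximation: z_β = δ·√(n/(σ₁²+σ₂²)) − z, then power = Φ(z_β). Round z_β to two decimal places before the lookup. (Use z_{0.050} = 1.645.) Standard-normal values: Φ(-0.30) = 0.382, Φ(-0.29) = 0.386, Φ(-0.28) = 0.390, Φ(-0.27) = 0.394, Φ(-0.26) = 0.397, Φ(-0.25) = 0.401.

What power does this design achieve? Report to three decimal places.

Power ≈ 0.382

z_β = δ·√(n/(σ₁²+σ₂²)) − z_{α/2}
    = 1.5 · √(360/450) − 1.645
    = 1.5 · 0.89443 − 1.645
    = 1.3416 − 1.645 = -0.3034 → -0.30
Power = Φ(-0.30) = 0.382.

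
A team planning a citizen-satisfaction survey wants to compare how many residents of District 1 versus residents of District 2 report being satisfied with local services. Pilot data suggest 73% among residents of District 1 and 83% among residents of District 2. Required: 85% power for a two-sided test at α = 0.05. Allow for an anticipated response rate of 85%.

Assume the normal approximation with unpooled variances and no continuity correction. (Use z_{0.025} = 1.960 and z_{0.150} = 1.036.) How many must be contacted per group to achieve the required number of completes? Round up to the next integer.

n = 358 per group

n = (z_{α/2} + z_β)² · [p₁(1−p₁) + p₂(1−p₂)] / (p₁ − p₂)²
  = (1.960 + 1.036)² · (0.73·0.27 + 0.83·0.17) / (-0.10)²
  = (2.996)² · (0.1971 + 0.1411) / 0.0100
  = 8.9760 · 0.3382 / 0.0100
  = 303.57
Adjust for 85% response: 303.57 / 0.85 = 357.14.
Round up → n = 358 per group.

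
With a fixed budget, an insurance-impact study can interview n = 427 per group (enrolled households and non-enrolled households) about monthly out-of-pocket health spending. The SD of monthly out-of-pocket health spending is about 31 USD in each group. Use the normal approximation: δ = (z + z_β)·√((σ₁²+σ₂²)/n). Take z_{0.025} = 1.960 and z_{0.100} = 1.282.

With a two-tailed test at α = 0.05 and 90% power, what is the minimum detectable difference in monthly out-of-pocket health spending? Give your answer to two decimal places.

δ = (z_{α/2} + z_β) · √((σ₁²+σ₂²)/n)
  = (1.960 + 1.282) · √(1922/427)
  = 3.242 · √4.5012
  = 3.242 · 2.1216
  = 6.8782

Minimum detectable difference ≈ 6.88 USD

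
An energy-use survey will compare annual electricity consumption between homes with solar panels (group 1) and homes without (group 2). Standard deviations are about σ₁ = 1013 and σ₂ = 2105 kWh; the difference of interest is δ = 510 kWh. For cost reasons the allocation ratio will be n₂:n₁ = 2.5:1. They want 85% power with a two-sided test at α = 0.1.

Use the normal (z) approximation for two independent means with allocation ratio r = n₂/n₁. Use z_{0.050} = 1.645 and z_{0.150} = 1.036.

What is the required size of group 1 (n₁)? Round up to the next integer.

n₁ = 78

n₁ = (z_{α/2} + z_β)² · (σ₁² + σ₂²/r) / δ²
   = (1.645 + 1.036)² · (1013² + 2105²/2.5) / 510²
   = 7.1878 · (1026169 + 1772410) / 260100
   = 7.1878 · 2798579 / 260100
   = 77.34
Round up → n₁ = 78; n₂ = r·n₁ = 2.5 × 78 = 195.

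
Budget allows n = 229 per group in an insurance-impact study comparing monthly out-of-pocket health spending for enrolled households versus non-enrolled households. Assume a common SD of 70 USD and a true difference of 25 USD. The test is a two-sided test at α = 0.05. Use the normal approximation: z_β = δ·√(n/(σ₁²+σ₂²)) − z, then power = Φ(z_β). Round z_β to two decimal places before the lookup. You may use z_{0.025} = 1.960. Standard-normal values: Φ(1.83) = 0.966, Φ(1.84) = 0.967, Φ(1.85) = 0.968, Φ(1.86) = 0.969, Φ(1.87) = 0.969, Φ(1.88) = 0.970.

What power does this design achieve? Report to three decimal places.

Power ≈ 0.969

z_β = δ·√(n/(σ₁²+σ₂²)) − z_{α/2}
    = 25 · √(229/9800) − 1.960
    = 25 · 0.15286 − 1.960
    = 3.8216 − 1.960 = 1.8616 → 1.86
Power = Φ(1.86) = 0.969.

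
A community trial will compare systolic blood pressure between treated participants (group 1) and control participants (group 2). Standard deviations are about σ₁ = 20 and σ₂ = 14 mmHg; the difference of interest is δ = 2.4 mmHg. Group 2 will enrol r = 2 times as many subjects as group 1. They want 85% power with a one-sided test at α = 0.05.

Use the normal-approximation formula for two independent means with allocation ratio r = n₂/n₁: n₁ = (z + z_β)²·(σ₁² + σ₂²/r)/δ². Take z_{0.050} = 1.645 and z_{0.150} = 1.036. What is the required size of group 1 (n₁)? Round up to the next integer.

n₁ = (z_α + z_β)² · (σ₁² + σ₂²/r) / δ²
   = (1.645 + 1.036)² · (20² + 14²/2) / 2.4²
   = 7.1878 · (400 + 98) / 5.76
   = 7.1878 · 498 / 5.76
   = 621.44
Round up → n₁ = 622; n₂ = r·n₁ = 2 × 622 = 1244.

n₁ = 622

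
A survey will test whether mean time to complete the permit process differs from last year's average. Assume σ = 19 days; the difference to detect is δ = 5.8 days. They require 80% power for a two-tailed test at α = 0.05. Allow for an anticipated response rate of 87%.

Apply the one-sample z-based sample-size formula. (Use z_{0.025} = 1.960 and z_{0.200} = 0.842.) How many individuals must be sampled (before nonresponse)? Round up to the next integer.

n = 97

n = (z_{α/2} + z_β)² · σ² / δ²
  = (1.960 + 0.842)² · 19² / 5.8²
  = 7.8512 · 361 / 33.64
  = 84.25
Adjust for 87% response: 84.25 / 0.87 = 96.84.
Round up → n = 97.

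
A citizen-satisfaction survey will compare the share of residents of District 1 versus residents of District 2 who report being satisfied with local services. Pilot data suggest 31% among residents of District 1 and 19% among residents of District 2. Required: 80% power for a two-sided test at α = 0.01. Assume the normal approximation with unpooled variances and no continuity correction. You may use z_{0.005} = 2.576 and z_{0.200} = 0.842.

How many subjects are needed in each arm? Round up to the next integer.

n = 299 per group

n = (z_{α/2} + z_β)² · [p₁(1−p₁) + p₂(1−p₂)] / (p₁ − p₂)²
  = (2.576 + 0.842)² · (0.31·0.69 + 0.19·0.81) / (0.12)²
  = (3.418)² · (0.2139 + 0.1539) / 0.0144
  = 11.6827 · 0.3678 / 0.0144
  = 298.40
Round up → n = 299 per group.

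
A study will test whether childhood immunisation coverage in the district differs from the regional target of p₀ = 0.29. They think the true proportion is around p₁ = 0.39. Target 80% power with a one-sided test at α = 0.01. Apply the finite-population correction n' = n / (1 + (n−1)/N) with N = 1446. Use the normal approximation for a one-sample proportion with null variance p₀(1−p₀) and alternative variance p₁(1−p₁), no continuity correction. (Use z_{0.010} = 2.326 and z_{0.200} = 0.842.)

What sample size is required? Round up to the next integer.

n = 188

n = [z_α·√(p₀q₀) + z_β·√(p₁q₁)]² / (p₁ − p₀)²
  = [2.326·√(0.29·0.71) + 0.842·√(0.39·0.61)]² / (0.10)²
  = [2.326·0.4538 + 0.842·0.4877]² / 0.0100
  = [1.4661]² / 0.0100
  = 214.96
Finite-population correction (N = 1446): 214.96 / (1 + (214.96 − 1)/1446) = 187.25.
Round up → n = 188.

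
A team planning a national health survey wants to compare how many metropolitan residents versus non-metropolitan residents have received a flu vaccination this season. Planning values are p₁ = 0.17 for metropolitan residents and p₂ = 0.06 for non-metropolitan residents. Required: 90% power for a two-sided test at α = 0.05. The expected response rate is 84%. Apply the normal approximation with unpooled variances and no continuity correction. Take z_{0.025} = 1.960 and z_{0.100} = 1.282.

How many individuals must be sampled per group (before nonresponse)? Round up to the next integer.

n = 205 per group

n = (z_{α/2} + z_β)² · [p₁(1−p₁) + p₂(1−p₂)] / (p₁ − p₂)²
  = (1.960 + 1.282)² · (0.17·0.83 + 0.06·0.94) / (0.11)²
  = (3.242)² · (0.1411 + 0.0564) / 0.0121
  = 10.5106 · 0.1975 / 0.0121
  = 171.56
Adjust for 84% response: 171.56 / 0.84 = 204.23.
Round up → n = 205 per group.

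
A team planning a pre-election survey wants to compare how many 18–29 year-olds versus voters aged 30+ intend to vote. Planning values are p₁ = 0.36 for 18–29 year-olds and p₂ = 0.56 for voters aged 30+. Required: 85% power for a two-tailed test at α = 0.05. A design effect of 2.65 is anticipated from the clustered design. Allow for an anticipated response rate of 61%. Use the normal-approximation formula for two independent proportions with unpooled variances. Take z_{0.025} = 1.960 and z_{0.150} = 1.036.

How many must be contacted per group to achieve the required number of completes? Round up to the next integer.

n = 465 per group

n = (z_{α/2} + z_β)² · [p₁(1−p₁) + p₂(1−p₂)] / (p₁ − p₂)²
  = (1.960 + 1.036)² · (0.36·0.64 + 0.56·0.44) / (-0.20)²
  = (2.996)² · (0.2304 + 0.2464) / 0.0400
  = 8.9760 · 0.4768 / 0.0400
  = 106.99
Design effect: 2.65 × 106.99 = 283.53.
Adjust for 61% response: 283.53 / 0.61 = 464.81.
Round up → n = 465 per group.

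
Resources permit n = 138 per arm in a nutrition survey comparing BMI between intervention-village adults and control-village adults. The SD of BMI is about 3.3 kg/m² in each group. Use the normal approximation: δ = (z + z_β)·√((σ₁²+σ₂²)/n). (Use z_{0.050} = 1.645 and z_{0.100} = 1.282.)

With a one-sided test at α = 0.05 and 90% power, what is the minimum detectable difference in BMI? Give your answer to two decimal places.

Minimum detectable difference ≈ 1.16 kg/m²

δ = (z_α + z_β) · √((σ₁²+σ₂²)/n)
  = (1.645 + 1.282) · √(21.78/138)
  = 2.927 · √0.15783
  = 2.927 · 0.3973
  = 1.1628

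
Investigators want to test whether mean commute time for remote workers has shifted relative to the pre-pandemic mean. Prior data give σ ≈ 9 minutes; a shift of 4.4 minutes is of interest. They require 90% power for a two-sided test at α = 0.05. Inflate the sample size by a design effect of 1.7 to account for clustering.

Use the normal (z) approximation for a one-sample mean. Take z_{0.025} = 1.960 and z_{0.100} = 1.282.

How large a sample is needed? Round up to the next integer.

n = 75

n = (z_{α/2} + z_β)² · σ² / δ²
  = (1.960 + 1.282)² · 9² / 4.4²
  = 10.5106 · 81 / 19.36
  = 43.97
Design effect: 1.7 × 43.97 = 74.76.
Round up → n = 75.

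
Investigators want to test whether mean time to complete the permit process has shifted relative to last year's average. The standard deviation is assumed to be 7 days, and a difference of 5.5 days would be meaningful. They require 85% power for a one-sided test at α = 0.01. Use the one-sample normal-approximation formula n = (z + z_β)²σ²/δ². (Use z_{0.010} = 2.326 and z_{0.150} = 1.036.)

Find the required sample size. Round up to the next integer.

n = (z_α + z_β)² · σ² / δ²
  = (2.326 + 1.036)² · 7² / 5.5²
  = 11.3030 · 49 / 30.25
  = 18.31
Round up → n = 19.

n = 19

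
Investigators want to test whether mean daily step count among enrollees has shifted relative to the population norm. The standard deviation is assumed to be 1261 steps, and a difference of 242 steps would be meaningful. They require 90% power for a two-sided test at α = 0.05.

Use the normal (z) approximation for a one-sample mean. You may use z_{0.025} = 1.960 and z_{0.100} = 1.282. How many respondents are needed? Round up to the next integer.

n = (z_{α/2} + z_β)² · σ² / δ²
  = (1.960 + 1.282)² · 1261² / 242²
  = 10.5106 · 1590121 / 58564
  = 285.38
Round up → n = 286.

n = 286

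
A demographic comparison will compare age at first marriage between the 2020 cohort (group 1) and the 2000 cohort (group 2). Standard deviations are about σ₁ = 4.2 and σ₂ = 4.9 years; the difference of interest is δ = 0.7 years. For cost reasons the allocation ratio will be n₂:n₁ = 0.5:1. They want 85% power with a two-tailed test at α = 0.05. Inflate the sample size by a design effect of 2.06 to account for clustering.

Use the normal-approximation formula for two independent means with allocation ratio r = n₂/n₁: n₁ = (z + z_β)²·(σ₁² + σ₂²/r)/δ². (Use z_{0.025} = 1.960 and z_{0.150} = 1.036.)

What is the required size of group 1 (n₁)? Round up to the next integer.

n₁ = (z_{α/2} + z_β)² · (σ₁² + σ₂²/r) / δ²
   = (1.960 + 1.036)² · (4.2² + 4.9²/0.5) / 0.7²
   = 8.9760 · (17.64 + 48.02) / 0.49
   = 8.9760 · 65.66 / 0.49
   = 1202.79
Design effect: 2.06 × 1202.79 = 2477.74.
Round up → n₁ = 2478; n₂ = r·n₁ = 0.5 × 2478 = 1239.

n₁ = 2478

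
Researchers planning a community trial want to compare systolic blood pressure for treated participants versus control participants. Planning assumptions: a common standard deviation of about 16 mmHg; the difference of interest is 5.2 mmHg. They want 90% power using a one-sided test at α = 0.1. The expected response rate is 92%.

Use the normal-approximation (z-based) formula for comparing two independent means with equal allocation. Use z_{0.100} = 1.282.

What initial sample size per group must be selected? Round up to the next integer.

n = (z_α + z_β)² · (σ₁² + σ₂²) / δ²
  = (1.282 + 1.282)² · (2·16² = 512) / 5.2²
  = 6.5741 · 512 / 27.04
  = 124.48
Adjust for 92% response: 124.48 / 0.92 = 135.30.
Round up → n = 136 per group.

n = 136 per group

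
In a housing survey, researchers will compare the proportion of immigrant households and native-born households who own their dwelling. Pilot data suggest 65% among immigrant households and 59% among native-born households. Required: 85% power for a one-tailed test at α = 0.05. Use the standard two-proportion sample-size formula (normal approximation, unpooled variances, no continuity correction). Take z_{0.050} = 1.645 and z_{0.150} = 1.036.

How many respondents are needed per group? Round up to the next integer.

n = (z_α + z_β)² · [p₁(1−p₁) + p₂(1−p₂)] / (p₁ − p₂)²
  = (1.645 + 1.036)² · (0.65·0.35 + 0.59·0.41) / (0.06)²
  = (2.681)² · (0.2275 + 0.2419) / 0.0036
  = 7.1878 · 0.4694 / 0.0036
  = 937.20
Round up → n = 938 per group.

n = 938 per group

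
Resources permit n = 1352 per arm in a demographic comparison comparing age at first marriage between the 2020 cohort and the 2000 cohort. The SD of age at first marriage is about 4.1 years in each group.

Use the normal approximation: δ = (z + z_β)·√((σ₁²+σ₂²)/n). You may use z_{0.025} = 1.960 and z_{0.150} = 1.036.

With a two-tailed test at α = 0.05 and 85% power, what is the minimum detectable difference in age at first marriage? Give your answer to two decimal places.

Minimum detectable difference ≈ 0.47 years

δ = (z_{α/2} + z_β) · √((σ₁²+σ₂²)/n)
  = (1.960 + 1.036) · √(33.62/1352)
  = 2.996 · √0.02487
  = 2.996 · 0.1577
  = 0.4724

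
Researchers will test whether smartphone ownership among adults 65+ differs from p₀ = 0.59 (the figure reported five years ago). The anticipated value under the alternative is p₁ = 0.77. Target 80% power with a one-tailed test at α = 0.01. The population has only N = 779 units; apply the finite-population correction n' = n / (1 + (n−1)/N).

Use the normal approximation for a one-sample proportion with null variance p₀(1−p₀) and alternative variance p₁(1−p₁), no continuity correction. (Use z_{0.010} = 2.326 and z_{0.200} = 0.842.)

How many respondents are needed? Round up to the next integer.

n = 64

n = [z_α·√(p₀q₀) + z_β·√(p₁q₁)]² / (p₁ − p₀)²
  = [2.326·√(0.59·0.41) + 0.842·√(0.77·0.23)]² / (0.18)²
  = [2.326·0.4918 + 0.842·0.4208]² / 0.0324
  = [1.4983]² / 0.0324
  = 69.29
Finite-population correction (N = 779): 69.29 / (1 + (69.29 − 1)/779) = 63.71.
Round up → n = 64.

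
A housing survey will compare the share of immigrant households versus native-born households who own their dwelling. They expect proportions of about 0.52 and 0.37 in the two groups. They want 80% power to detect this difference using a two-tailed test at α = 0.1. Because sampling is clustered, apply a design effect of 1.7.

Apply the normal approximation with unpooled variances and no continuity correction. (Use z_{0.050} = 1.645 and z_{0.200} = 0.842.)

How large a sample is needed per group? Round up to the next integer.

n = 226 per group

n = (z_{α/2} + z_β)² · [p₁(1−p₁) + p₂(1−p₂)] / (p₁ − p₂)²
  = (1.645 + 0.842)² · (0.52·0.48 + 0.37·0.63) / (0.15)²
  = (2.487)² · (0.2496 + 0.2331) / 0.0225
  = 6.1852 · 0.4827 / 0.0225
  = 132.69
Design effect: 1.7 × 132.69 = 225.58.
Round up → n = 226 per group.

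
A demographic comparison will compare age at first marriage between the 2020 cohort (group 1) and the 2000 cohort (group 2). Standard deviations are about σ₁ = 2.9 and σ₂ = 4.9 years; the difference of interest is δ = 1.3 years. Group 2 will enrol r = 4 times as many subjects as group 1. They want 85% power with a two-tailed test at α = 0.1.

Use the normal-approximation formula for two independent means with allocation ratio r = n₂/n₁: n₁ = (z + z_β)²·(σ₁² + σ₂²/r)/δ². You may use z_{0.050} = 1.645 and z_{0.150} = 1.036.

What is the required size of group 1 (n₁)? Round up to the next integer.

n₁ = 62

n₁ = (z_{α/2} + z_β)² · (σ₁² + σ₂²/r) / δ²
   = (1.645 + 1.036)² · (2.9² + 4.9²/4) / 1.3²
   = 7.1878 · (8.41 + 6.0025) / 1.69
   = 7.1878 · 14.4125 / 1.69
   = 61.30
Round up → n₁ = 62; n₂ = r·n₁ = 4 × 62 = 248.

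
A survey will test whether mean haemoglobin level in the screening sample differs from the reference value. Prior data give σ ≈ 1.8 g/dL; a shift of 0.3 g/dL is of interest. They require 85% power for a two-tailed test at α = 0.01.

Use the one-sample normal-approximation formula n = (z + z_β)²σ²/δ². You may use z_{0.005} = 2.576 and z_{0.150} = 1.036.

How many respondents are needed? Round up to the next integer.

n = (z_{α/2} + z_β)² · σ² / δ²
  = (2.576 + 1.036)² · 1.8² / 0.3²
  = 13.0465 · 3.24 / 0.09
  = 469.68
Round up → n = 470.

n = 470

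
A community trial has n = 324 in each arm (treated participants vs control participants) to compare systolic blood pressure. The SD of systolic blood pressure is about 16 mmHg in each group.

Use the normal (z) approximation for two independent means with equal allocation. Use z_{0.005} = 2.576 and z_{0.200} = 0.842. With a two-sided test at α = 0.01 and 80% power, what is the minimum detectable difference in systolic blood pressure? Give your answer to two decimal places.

δ = (z_{α/2} + z_β) · √((σ₁²+σ₂²)/n)
  = (2.576 + 0.842) · √(512/324)
  = 3.418 · √1.5802
  = 3.418 · 1.2571
  = 4.2967

Minimum detectable difference ≈ 4.30 mmHg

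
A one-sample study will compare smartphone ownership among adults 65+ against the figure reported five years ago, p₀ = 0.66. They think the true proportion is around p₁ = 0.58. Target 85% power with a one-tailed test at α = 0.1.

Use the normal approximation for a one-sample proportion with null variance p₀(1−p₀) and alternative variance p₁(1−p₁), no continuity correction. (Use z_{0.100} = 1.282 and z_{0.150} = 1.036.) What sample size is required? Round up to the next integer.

n = [z_α·√(p₀q₀) + z_β·√(p₁q₁)]² / (p₁ − p₀)²
  = [1.282·√(0.66·0.34) + 1.036·√(0.58·0.42)]² / (-0.08)²
  = [1.282·0.4737 + 1.036·0.4936]² / 0.0064
  = [1.1186]² / 0.0064
  = 195.52
Round up → n = 196.

n = 196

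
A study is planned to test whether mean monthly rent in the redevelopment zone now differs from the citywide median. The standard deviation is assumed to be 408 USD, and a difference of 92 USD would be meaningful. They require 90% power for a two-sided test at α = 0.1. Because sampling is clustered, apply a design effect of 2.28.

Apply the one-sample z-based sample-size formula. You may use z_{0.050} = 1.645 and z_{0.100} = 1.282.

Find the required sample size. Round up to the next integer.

n = 385

n = (z_{α/2} + z_β)² · σ² / δ²
  = (1.645 + 1.282)² · 408² / 92²
  = 8.5673 · 166464 / 8464
  = 168.50
Design effect: 2.28 × 168.50 = 384.17.
Round up → n = 385.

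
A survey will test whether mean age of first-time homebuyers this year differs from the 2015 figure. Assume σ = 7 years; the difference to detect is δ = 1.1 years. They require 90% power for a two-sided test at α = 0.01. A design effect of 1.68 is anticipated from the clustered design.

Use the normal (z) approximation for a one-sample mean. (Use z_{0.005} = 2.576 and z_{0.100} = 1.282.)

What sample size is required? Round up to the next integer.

n = 1013

n = (z_{α/2} + z_β)² · σ² / δ²
  = (2.576 + 1.282)² · 7² / 1.1²
  = 14.8842 · 49 / 1.21
  = 602.75
Design effect: 1.68 × 602.75 = 1012.62.
Round up → n = 1013.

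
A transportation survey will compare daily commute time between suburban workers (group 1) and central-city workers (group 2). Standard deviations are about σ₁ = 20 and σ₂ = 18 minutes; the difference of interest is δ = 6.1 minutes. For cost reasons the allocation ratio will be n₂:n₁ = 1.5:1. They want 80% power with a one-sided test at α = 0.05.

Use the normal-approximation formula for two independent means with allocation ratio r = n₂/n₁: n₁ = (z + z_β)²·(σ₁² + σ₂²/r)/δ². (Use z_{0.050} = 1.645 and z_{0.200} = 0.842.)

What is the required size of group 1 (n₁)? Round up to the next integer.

n₁ = 103

n₁ = (z_α + z_β)² · (σ₁² + σ₂²/r) / δ²
   = (1.645 + 0.842)² · (20² + 18²/1.5) / 6.1²
   = 6.1852 · (400 + 216) / 37.21
   = 6.1852 · 616 / 37.21
   = 102.39
Round up → n₁ = 103; n₂ = r·n₁ = 1.5 × 103 = 155.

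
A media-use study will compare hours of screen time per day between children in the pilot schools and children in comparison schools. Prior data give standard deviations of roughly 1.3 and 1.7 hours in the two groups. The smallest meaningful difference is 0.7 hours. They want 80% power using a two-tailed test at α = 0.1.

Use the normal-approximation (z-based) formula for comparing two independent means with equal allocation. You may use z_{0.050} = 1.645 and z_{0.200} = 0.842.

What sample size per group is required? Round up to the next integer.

n = (z_{α/2} + z_β)² · (σ₁² + σ₂²) / δ²
  = (1.645 + 0.842)² · (1.3² + 1.7² = 4.58) / 0.7²
  = 6.1852 · 4.58 / 0.49
  = 57.81
Round up → n = 58 per group.

n = 58 per group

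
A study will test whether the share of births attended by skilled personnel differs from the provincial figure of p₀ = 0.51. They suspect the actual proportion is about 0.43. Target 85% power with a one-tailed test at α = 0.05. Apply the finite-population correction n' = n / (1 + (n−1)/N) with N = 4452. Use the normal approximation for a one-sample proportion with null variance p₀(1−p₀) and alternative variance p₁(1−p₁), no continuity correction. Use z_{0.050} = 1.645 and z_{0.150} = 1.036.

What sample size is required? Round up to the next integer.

n = [z_α·√(p₀q₀) + z_β·√(p₁q₁)]² / (p₁ − p₀)²
  = [1.645·√(0.51·0.49) + 1.036·√(0.43·0.57)]² / (-0.08)²
  = [1.645·0.4999 + 1.036·0.4951]² / 0.0064
  = [1.3352]² / 0.0064
  = 278.57
Finite-population correction (N = 4452): 278.57 / (1 + (278.57 − 1)/4452) = 262.22.
Round up → n = 263.

n = 263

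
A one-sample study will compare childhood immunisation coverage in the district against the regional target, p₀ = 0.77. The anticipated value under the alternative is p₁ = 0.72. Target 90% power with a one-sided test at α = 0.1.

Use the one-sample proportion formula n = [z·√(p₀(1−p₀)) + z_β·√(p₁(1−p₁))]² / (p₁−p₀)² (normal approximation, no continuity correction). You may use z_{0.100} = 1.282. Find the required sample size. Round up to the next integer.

n = [z_α·√(p₀q₀) + z_β·√(p₁q₁)]² / (p₁ − p₀)²
  = [1.282·√(0.77·0.23) + 1.282·√(0.72·0.28)]² / (-0.05)²
  = [1.282·0.4208 + 1.282·0.4490]² / 0.0025
  = [1.1151]² / 0.0025
  = 497.40
Round up → n = 498.

n = 498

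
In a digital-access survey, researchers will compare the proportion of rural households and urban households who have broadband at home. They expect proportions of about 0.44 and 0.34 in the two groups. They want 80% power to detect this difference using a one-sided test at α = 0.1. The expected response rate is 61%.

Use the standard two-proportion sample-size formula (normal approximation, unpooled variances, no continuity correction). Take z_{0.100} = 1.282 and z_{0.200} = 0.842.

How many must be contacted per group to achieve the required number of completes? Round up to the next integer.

n = (z_α + z_β)² · [p₁(1−p₁) + p₂(1−p₂)] / (p₁ − p₂)²
  = (1.282 + 0.842)² · (0.44·0.56 + 0.34·0.66) / (0.10)²
  = (2.124)² · (0.2464 + 0.2244) / 0.0100
  = 4.5114 · 0.4708 / 0.0100
  = 212.40
Adjust for 61% response: 212.40 / 0.61 = 348.19.
Round up → n = 349 per group.

n = 349 per group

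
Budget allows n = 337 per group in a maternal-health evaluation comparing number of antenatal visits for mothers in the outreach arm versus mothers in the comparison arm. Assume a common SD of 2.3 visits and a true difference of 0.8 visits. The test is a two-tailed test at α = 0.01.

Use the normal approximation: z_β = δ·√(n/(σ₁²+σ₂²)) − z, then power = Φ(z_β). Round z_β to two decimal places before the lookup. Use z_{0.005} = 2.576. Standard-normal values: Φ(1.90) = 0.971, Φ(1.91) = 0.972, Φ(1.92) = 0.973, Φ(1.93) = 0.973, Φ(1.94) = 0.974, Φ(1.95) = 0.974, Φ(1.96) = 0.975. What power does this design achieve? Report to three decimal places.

z_β = δ·√(n/(σ₁²+σ₂²)) − z_{α/2}
    = 0.8 · √(337/10.58) − 2.576
    = 0.8 · 5.64381 − 2.576
    = 4.5150 − 2.576 = 1.9390 → 1.94
Power = Φ(1.94) = 0.974.

Power ≈ 0.974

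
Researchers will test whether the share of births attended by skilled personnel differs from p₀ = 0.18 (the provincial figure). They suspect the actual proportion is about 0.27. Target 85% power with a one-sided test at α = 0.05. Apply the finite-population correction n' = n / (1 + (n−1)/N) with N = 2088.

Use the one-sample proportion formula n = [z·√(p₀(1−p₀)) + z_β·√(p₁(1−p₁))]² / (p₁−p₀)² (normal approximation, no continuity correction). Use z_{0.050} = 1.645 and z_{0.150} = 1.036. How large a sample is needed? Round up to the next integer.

n = 138

n = [z_α·√(p₀q₀) + z_β·√(p₁q₁)]² / (p₁ − p₀)²
  = [1.645·√(0.18·0.82) + 1.036·√(0.27·0.73)]² / (0.09)²
  = [1.645·0.3842 + 1.036·0.4440]² / 0.0081
  = [1.0919]² / 0.0081
  = 147.20
Finite-population correction (N = 2088): 147.20 / (1 + (147.20 − 1)/2088) = 137.57.
Round up → n = 138.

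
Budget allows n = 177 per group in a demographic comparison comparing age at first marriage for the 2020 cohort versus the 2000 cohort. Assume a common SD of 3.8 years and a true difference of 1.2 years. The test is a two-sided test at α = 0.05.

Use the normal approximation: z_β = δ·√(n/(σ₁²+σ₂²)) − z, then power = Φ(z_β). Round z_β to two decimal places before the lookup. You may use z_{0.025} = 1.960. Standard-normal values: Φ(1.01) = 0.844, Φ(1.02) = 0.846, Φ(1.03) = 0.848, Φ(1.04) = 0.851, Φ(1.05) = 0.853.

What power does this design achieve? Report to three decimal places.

Power ≈ 0.844

z_β = δ·√(n/(σ₁²+σ₂²)) − z_{α/2}
    = 1.2 · √(177/28.88) − 1.960
    = 1.2 · 2.47564 − 1.960
    = 2.9708 − 1.960 = 1.0108 → 1.01
Power = Φ(1.01) = 0.844.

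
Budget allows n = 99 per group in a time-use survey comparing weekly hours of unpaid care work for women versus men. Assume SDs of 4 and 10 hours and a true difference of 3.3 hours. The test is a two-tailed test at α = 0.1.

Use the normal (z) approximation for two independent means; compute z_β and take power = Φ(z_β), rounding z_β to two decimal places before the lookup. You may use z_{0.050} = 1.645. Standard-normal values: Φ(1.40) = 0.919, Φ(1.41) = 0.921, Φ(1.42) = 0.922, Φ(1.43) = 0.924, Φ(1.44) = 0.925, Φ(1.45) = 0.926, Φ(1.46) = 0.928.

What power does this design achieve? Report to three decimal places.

z_β = δ·√(n/(σ₁²+σ₂²)) − z_{α/2}
    = 3.3 · √(99/116) − 1.645
    = 3.3 · 0.92382 − 1.645
    = 3.0486 − 1.645 = 1.4036 → 1.40
Power = Φ(1.40) = 0.919.

Power ≈ 0.919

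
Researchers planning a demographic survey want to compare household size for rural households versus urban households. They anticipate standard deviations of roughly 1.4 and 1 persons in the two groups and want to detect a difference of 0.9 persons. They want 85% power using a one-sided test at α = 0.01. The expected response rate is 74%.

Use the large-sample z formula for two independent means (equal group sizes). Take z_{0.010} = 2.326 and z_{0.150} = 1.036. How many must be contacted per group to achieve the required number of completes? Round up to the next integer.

n = (z_α + z_β)² · (σ₁² + σ₂²) / δ²
  = (2.326 + 1.036)² · (1.4² + 1² = 2.96) / 0.9²
  = 11.3030 · 2.96 / 0.81
  = 41.30
Adjust for 74% response: 41.30 / 0.74 = 55.82.
Round up → n = 56 per group.

n = 56 per group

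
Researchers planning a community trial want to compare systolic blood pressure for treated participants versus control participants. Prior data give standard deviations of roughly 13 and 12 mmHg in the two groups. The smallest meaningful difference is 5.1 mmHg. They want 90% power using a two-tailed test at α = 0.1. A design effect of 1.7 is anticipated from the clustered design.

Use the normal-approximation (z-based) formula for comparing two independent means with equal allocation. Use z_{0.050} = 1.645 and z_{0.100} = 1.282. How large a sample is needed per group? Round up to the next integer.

n = (z_{α/2} + z_β)² · (σ₁² + σ₂²) / δ²
  = (1.645 + 1.282)² · (13² + 12² = 313) / 5.1²
  = 8.5673 · 313 / 26.01
  = 103.10
Design effect: 1.7 × 103.10 = 175.27.
Round up → n = 176 per group.

n = 176 per group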